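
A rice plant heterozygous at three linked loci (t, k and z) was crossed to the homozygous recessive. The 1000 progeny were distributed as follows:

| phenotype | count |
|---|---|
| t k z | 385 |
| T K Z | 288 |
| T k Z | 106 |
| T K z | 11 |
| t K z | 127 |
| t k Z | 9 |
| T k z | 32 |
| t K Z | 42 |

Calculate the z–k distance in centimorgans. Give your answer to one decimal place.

The two most frequent reciprocal classes, t k z and T K Z, are the parental types, so the F1 was t k z / T K Z.
The two rarest classes, t k Z and T K z, are the double crossovers. Comparing them with the parentals, only the z allele has switched, so z is the middle locus and the order is k – z – t.
Crossovers in the k–z interval produce the single-crossover classes t K z and T k Z (127 + 106 = 233) plus the double crossovers (20).
RF(k–z) = (233 + 20) / 1000 = 253/1000 = 0.2530 → 25.3 centimorgans.

25.3 centimorgans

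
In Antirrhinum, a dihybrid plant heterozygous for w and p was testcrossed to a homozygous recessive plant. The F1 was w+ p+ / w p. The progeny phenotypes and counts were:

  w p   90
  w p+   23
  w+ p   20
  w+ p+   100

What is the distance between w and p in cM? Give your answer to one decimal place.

The recombinant classes are w+ p and w p+: 20 + 23 = 43.
Recombination frequency = 43/233 = 0.1845 ≈ 18.5%, i.e. 18.5 cM.

18.5 cM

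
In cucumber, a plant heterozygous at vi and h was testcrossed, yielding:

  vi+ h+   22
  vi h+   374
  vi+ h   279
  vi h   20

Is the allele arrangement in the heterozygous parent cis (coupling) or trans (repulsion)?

The two most frequent classes are vi+ h (279) and vi h+ (374); these are the parental (non-recombinant) types.
So the F1 carried vi+ h on one chromosome and vi h+ on the other — the recessive alleles are on opposite chromosomes (trans / repulsion).

trans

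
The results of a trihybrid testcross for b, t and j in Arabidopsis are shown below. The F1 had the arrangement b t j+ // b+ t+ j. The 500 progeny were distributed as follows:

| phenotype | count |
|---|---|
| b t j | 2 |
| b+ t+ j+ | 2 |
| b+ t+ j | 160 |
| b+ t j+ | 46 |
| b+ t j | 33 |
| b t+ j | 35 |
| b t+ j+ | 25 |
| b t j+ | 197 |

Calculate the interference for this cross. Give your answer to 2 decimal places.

The two rarest classes, b t j and b+ t+ j+, are the double crossovers. Comparing them with the parentals, only the j allele has switched, so j is the middle locus and the order is t – j – b.
t–j: (58 + 4)/500 = 0.1240; j–b: (81 + 4)/500 = 0.1700.
Expected DCO frequency = 0.1240 × 0.1700 ≈ 0.02108; observed = 4/500 ≈ 0.00800.
Coefficient of coincidence = 0.00800/0.02108 ≈ 0.38; interference = 1 − 0.38 = 0.62.

0.62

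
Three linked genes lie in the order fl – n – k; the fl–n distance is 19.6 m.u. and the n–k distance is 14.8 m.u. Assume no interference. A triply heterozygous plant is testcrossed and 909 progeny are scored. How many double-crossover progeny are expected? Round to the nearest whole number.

26

Map distances give recombination frequencies of 0.196 and 0.148 for the two intervals.
With no interference, expected double-crossover frequency = 0.196 × 0.148 = 0.02901.
Expected number = 0.02901 × 909 = 26.37 ≈ 26.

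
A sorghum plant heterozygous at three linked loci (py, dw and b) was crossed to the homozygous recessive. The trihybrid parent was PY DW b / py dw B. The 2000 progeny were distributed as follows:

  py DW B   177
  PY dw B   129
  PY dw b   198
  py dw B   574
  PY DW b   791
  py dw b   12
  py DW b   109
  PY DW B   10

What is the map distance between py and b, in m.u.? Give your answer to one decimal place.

13.0 m.u.

The two rarest classes, PY DW B and py dw b, are the double crossovers. Comparing them with the parentals, only the b allele has switched, so b is the middle locus and the order is dw – b – py.
Crossovers in the b–py interval produce the single-crossover classes py DW b and PY dw B (109 + 129 = 238) plus the double crossovers (22).
RF(b–py) = (238 + 22) / 2000 = 260/2000 = 0.1300 → 13.0 m.u.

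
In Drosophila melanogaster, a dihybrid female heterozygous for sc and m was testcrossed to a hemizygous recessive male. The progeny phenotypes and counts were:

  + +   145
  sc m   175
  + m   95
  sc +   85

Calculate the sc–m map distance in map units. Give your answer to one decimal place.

The two most frequent classes, + + (145) and sc m (175), are the parental types, so the F1 was + + / sc m.
The recombinant classes are + m and sc +: 95 + 85 = 180.
Recombination frequency = 180/500 = 0.3600 ≈ 36.0%, i.e. 36.0 map units.

36.0 map units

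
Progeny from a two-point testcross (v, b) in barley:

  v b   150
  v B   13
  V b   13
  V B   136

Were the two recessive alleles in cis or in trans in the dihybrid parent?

cis

The two most frequent classes are V B (136) and v b (150); these are the parental (non-recombinant) types.
So the F1 carried V B on one chromosome and v b on the other — the recessive alleles are on the same chromosome (cis / coupling).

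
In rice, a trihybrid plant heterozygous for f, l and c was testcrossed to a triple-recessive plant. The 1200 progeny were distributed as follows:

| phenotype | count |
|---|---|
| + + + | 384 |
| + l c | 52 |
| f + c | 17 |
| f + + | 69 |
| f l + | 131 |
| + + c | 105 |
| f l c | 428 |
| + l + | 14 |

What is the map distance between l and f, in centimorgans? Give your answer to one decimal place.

The two most frequent reciprocal classes, + + + and f l c, are the parental types, so the F1 was + + + / f l c.
The two rarest classes, + l + and f + c, are the double crossovers. Comparing them with the parentals, only the l allele has switched, so l is the middle locus and the order is f – l – c.
Crossovers in the f–l interval produce the single-crossover classes f + + and + l c (69 + 52 = 121) plus the double crossovers (31).
RF(f–l) = (121 + 31) / 1200 = 152/1200 = 0.1267 → 12.7 centimorgans.

12.7 centimorgans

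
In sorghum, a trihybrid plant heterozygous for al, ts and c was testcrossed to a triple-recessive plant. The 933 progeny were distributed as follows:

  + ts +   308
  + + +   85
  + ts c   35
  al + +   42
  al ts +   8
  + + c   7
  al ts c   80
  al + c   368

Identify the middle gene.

al

The two most frequent reciprocal classes, al + c and + ts +, are the parental types, so the F1 was al + c / + ts +.
The two rarest classes, + + c and al ts +, are the double crossovers. Comparing them with the parentals, only the al allele has switched, so al is the middle locus and the order is ts – al – c.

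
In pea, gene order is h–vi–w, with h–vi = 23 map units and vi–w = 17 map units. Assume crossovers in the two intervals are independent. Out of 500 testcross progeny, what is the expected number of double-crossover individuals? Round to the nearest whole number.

20

Map distances give recombination frequencies of 0.230 and 0.170 for the two intervals.
With no interference, expected double-crossover frequency = 0.230 × 0.170 = 0.03910.
Expected number = 0.03910 × 500 = 19.55 ≈ 20.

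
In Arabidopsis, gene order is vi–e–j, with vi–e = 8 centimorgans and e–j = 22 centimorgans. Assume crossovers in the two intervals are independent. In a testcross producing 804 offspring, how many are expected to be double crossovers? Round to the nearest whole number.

14

Map distances give recombination frequencies of 0.080 and 0.220 for the two intervals.
With no interference, expected double-crossover frequency = 0.080 × 0.220 = 0.01760.
Expected number = 0.01760 × 804 = 14.15 ≈ 14.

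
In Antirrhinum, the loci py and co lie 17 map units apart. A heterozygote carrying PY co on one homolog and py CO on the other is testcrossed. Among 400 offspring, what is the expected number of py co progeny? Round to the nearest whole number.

34

A map distance of 17 map units corresponds to a recombination frequency of 0.170.
The F1 is PY co / py CO, so py co is a recombinant gamete class with expected frequency r/2 = 0.170/2 = 0.0850.
Expected number = 0.0850 × 400 = 34.00 ≈ 34.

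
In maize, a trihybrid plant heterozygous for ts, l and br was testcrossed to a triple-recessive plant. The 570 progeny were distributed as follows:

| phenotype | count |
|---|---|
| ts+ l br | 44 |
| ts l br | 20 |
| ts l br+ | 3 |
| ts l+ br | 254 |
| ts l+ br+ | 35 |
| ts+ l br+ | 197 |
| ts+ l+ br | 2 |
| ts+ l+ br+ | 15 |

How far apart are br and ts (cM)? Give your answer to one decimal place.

14.7 cM

The two most frequent reciprocal classes, ts+ l br+ and ts l+ br, are the parental types, so the F1 was ts+ l br+ / ts l+ br.
The two rarest classes, ts l br+ and ts+ l+ br, are the double crossovers. Comparing them with the parentals, only the ts allele has switched, so ts is the middle locus and the order is l – ts – br.
Crossovers in the ts–br interval produce the single-crossover classes ts+ l br and ts l+ br+ (44 + 35 = 79) plus the double crossovers (5).
RF(ts–br) = (79 + 5) / 570 = 84/570 = 0.1474 → 14.7 cM.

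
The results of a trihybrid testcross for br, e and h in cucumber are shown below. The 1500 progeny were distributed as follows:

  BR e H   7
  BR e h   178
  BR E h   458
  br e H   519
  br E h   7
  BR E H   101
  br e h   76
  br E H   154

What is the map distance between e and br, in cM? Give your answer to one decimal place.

The two most frequent reciprocal classes, br e H and BR E h, are the parental types, so the F1 was br e H / BR E h.
The two rarest classes, BR e H and br E h, are the double crossovers. Comparing them with the parentals, only the br allele has switched, so br is the middle locus and the order is e – br – h.
Crossovers in the e–br interval produce the single-crossover classes br E H and BR e h (154 + 178 = 332) plus the double crossovers (14).
RF(e–br) = (332 + 14) / 1500 = 346/1500 = 0.2307 → 23.1 cM.

23.1 cM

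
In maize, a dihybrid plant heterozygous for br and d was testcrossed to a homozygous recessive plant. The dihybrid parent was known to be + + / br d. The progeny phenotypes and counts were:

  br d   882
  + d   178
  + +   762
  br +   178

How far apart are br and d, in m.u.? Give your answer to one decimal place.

The recombinant classes are + d and br +: 178 + 178 = 356.
Recombination frequency = 356/2000 = 0.1780 ≈ 17.8%, i.e. 17.8 m.u.

17.8 m.u.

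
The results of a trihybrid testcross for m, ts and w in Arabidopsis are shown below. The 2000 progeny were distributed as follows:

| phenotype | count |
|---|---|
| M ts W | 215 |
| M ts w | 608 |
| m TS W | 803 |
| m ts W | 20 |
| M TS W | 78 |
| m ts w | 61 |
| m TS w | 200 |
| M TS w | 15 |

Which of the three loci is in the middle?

The two most frequent reciprocal classes, M ts w and m TS W, are the parental types, so the F1 was M ts w / m TS W.
The two rarest classes, M TS w and m ts W, are the double crossovers. Comparing them with the parentals, only the ts allele has switched, so ts is the middle locus and the order is m – ts – w.

ts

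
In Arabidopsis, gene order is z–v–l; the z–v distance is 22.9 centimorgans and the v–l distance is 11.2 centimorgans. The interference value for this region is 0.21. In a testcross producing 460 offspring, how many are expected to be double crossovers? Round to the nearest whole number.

9

Map distances give recombination frequencies of 0.229 and 0.112 for the two intervals.
With interference 0.21 (so coincidence = 0.79), expected double-crossover frequency = 0.229 × 0.112 × 0.79 = 0.02026.
Expected number = 0.02026 × 460 = 9.32 ≈ 9.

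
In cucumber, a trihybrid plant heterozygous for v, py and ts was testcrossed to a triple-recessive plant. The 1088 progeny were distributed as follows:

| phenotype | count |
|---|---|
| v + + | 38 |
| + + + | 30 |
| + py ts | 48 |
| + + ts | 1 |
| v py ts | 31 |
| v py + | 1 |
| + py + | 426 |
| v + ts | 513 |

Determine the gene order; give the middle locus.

The two most frequent reciprocal classes, + py + and v + ts, are the parental types, so the F1 was + py + / v + ts.
The two rarest classes, v py + and + + ts, are the double crossovers. Comparing them with the parentals, only the v allele has switched, so v is the middle locus and the order is py – v – ts.

v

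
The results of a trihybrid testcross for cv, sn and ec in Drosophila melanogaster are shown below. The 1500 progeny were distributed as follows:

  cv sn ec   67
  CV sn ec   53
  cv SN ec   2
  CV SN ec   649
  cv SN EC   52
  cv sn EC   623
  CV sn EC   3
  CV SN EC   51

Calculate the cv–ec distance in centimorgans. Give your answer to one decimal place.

8.2 centimorgans

The two most frequent reciprocal classes, CV SN ec and cv sn EC, are the parental types, so the F1 was CV SN ec / cv sn EC.
The two rarest classes, cv SN ec and CV sn EC, are the double crossovers. Comparing them with the parentals, only the cv allele has switched, so cv is the middle locus and the order is ec – cv – sn.
Crossovers in the ec–cv interval produce the single-crossover classes CV SN EC and cv sn ec (51 + 67 = 118) plus the double crossovers (5).
RF(ec–cv) = (118 + 5) / 1500 = 123/1500 = 0.0820 → 8.2 centimorgans.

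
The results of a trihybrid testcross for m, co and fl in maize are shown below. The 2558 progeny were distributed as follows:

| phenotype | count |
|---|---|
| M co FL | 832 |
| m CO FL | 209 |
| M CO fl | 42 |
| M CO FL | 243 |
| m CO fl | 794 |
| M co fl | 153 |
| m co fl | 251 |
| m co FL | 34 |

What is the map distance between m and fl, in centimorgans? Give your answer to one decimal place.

The two most frequent reciprocal classes, M co FL and m CO fl, are the parental types, so the F1 was M co FL / m CO fl.
The two rarest classes, m co FL and M CO fl, are the double crossovers. Comparing them with the parentals, only the m allele has switched, so m is the middle locus and the order is fl – m – co.
Crossovers in the fl–m interval produce the single-crossover classes M co fl and m CO FL (153 + 209 = 362) plus the double crossovers (76).
RF(fl–m) = (362 + 76) / 2558 = 438/2558 = 0.1712 → 17.1 centimorgans.

17.1 centimorgans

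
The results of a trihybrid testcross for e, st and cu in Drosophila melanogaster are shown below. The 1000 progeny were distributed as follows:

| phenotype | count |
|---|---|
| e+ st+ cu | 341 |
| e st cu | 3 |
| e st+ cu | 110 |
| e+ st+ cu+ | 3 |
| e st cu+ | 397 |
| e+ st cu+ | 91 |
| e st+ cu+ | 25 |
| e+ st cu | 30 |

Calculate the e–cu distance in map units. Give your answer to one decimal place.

The two most frequent reciprocal classes, e st cu+ and e+ st+ cu, are the parental types, so the F1 was e st cu+ / e+ st+ cu.
The two rarest classes, e st cu and e+ st+ cu+, are the double crossovers. Comparing them with the parentals, only the cu allele has switched, so cu is the middle locus and the order is st – cu – e.
Crossovers in the cu–e interval produce the single-crossover classes e+ st cu+ and e st+ cu (91 + 110 = 201) plus the double crossovers (6).
RF(cu–e) = (201 + 6) / 1000 = 207/1000 = 0.2070 → 20.7 map units.

20.7 map units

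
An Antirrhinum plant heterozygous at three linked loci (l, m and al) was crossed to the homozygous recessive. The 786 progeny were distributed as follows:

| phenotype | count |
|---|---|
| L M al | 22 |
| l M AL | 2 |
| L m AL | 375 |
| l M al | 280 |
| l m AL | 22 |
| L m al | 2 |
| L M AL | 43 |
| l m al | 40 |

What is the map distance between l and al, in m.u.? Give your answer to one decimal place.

6.1 m.u.

The two most frequent reciprocal classes, L m AL and l M al, are the parental types, so the F1 was L m AL / l M al.
The two rarest classes, L m al and l M AL, are the double crossovers. Comparing them with the parentals, only the al allele has switched, so al is the middle locus and the order is l – al – m.
Crossovers in the l–al interval produce the single-crossover classes l m AL and L M al (22 + 22 = 44) plus the double crossovers (4).
RF(l–al) = (44 + 4) / 786 = 48/786 = 0.0611 → 6.1 m.u.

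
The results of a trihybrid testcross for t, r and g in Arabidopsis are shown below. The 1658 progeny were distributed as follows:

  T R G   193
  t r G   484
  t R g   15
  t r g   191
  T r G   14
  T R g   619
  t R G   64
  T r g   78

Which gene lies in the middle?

The two most frequent reciprocal classes, T R g and t r G, are the parental types, so the F1 was T R g / t r G.
The two rarest classes, t R g and T r G, are the double crossovers. Comparing them with the parentals, only the t allele has switched, so t is the middle locus and the order is r – t – g.

t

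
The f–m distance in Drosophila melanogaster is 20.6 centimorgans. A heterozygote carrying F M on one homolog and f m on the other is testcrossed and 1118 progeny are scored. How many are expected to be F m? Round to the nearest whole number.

A map distance of 20.6 centimorgans corresponds to a recombination frequency of 0.206.
The F1 is F M / f m, so F m is a recombinant gamete class with expected frequency r/2 = 0.206/2 = 0.1030.
Expected number = 0.1030 × 1118 = 115.15 ≈ 115.

115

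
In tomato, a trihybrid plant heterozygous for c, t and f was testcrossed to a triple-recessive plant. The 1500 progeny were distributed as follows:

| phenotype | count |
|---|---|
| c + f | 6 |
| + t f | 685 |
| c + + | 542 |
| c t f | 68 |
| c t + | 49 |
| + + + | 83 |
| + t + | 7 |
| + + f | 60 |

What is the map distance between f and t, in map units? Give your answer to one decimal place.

8.1 map units

The two most frequent reciprocal classes, c + + and + t f, are the parental types, so the F1 was c + + / + t f.
The two rarest classes, c + f and + t +, are the double crossovers. Comparing them with the parentals, only the f allele has switched, so f is the middle locus and the order is c – f – t.
Crossovers in the f–t interval produce the single-crossover classes c t + and + + f (49 + 60 = 109) plus the double crossovers (13).
RF(f–t) = (109 + 13) / 1500 = 122/1500 = 0.0813 → 8.1 map units.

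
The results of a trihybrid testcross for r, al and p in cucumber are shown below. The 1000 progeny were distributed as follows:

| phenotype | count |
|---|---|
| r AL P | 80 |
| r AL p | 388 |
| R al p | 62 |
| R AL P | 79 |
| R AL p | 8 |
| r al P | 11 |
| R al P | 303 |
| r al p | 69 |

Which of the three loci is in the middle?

The two most frequent reciprocal classes, R al P and r AL p, are the parental types, so the F1 was R al P / r AL p.
The two rarest classes, r al P and R AL p, are the double crossovers. Comparing them with the parentals, only the r allele has switched, so r is the middle locus and the order is al – r – p.

r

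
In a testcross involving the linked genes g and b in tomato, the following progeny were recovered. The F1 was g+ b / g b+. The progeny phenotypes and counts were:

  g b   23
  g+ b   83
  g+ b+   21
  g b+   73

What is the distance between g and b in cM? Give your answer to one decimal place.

The recombinant classes are g+ b+ and g b: 21 + 23 = 44.
Recombination frequency = 44/200 = 0.2200 ≈ 22.0%, i.e. 22.0 cM.

22.0 cM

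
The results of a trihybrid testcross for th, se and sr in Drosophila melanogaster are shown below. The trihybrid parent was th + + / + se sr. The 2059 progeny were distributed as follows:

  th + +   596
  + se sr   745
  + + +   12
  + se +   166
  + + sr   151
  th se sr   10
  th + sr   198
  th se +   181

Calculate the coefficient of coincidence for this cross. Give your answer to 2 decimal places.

The two rarest classes, + + + and th se sr, are the double crossovers. Comparing them with the parentals, only the th allele has switched, so th is the middle locus and the order is sr – th – se.
sr–th: (364 + 22)/2059 = 0.1875; th–se: (332 + 22)/2059 = 0.1719.
Expected DCO frequency = 0.1875 × 0.1719 ≈ 0.03223; observed = 22/2059 ≈ 0.01068.
Coefficient of coincidence = 0.01068/0.03223 ≈ 0.33.

0.33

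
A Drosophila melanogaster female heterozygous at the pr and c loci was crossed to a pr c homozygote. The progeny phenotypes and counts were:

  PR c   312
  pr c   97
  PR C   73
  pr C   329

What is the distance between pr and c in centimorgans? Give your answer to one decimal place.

21.0 centimorgans

The two most frequent classes, PR c (312) and pr C (329), are the parental types, so the F1 was PR c / pr C.
The recombinant classes are PR C and pr c: 73 + 97 = 170.
Recombination frequency = 170/811 = 0.2096 ≈ 21.0%, i.e. 21.0 centimorgans.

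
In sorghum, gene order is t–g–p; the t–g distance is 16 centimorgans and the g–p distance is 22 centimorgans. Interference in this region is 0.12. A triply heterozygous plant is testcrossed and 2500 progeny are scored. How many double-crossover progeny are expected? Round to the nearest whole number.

Map distances give recombination frequencies of 0.160 and 0.220 for the two intervals.
With interference 0.12 (so coincidence = 0.88), expected double-crossover frequency = 0.160 × 0.220 × 0.88 = 0.03098.
Expected number = 0.03098 × 2500 = 77.44 ≈ 77.

77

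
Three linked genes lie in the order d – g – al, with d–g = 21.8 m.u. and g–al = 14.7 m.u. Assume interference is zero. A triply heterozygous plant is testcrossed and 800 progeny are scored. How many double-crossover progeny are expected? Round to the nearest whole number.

Map distances give recombination frequencies of 0.218 and 0.147 for the two intervals.
With no interference, expected double-crossover frequency = 0.218 × 0.147 = 0.03205.
Expected number = 0.03205 × 800 = 25.64 ≈ 26.

26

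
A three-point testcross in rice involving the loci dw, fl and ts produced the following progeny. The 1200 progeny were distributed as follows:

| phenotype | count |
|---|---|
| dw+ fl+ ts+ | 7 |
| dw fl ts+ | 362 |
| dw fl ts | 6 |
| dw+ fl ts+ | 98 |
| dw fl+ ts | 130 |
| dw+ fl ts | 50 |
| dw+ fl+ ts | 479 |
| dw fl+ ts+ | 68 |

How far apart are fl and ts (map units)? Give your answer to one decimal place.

10.9 map units

The two most frequent reciprocal classes, dw+ fl+ ts and dw fl ts+, are the parental types, so the F1 was dw+ fl+ ts / dw fl ts+.
The two rarest classes, dw+ fl+ ts+ and dw fl ts, are the double crossovers. Comparing them with the parentals, only the ts allele has switched, so ts is the middle locus and the order is fl – ts – dw.
Crossovers in the fl–ts interval produce the single-crossover classes dw+ fl ts and dw fl+ ts+ (50 + 68 = 118) plus the double crossovers (13).
RF(fl–ts) = (118 + 13) / 1200 = 131/1200 = 0.1092 → 10.9 map units.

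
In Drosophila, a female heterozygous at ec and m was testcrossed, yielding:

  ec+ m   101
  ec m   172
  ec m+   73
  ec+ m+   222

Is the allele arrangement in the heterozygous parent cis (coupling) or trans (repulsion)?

cis

The two most frequent classes are ec+ m+ (222) and ec m (172); these are the parental (non-recombinant) types.
So the F1 carried ec+ m+ on one chromosome and ec m on the other — the recessive alleles are on the same chromosome (cis / coupling).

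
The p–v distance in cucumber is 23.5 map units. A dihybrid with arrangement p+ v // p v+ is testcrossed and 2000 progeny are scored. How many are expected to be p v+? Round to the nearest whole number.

765

A map distance of 23.5 map units corresponds to a recombination frequency of 0.235.
The F1 is p+ v / p v+, so p v+ is a parental gamete class with expected frequency (1 − r)/2 = 0.765/2 = 0.3825.
Expected number = 0.3825 × 2000 = 765.00 ≈ 765.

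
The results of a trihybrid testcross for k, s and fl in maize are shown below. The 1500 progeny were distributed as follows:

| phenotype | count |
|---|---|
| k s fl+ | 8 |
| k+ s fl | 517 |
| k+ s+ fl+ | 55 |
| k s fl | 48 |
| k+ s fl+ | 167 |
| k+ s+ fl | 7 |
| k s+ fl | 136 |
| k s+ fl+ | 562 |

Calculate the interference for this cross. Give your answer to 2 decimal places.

0.40

The two most frequent reciprocal classes, k s+ fl+ and k+ s fl, are the parental types, so the F1 was k s+ fl+ / k+ s fl.
The two rarest classes, k s fl+ and k+ s+ fl, are the double crossovers. Comparing them with the parentals, only the s allele has switched, so s is the middle locus and the order is k – s – fl.
k–s: (103 + 15)/1500 = 0.0787; s–fl: (303 + 15)/1500 = 0.2120.
Expected DCO frequency = 0.0787 × 0.2120 ≈ 0.01668; observed = 15/1500 ≈ 0.01000.
Coefficient of coincidence = 0.01000/0.01668 ≈ 0.60; interference = 1 − 0.60 = 0.40.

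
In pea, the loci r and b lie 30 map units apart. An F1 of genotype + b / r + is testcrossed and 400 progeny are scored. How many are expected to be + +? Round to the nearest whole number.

A map distance of 30 map units corresponds to a recombination frequency of 0.300.
The F1 is + b / r +, so + + is a recombinant gamete class with expected frequency r/2 = 0.300/2 = 0.1500.
Expected number = 0.1500 × 400 = 60.00 ≈ 60.

60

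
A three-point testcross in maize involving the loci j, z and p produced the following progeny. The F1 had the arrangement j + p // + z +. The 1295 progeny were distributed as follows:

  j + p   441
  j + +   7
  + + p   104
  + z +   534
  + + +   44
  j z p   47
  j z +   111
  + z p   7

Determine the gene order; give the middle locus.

p

The two rarest classes, j + + and + z p, are the double crossovers. Comparing them with the parentals, only the p allele has switched, so p is the middle locus and the order is j – p – z.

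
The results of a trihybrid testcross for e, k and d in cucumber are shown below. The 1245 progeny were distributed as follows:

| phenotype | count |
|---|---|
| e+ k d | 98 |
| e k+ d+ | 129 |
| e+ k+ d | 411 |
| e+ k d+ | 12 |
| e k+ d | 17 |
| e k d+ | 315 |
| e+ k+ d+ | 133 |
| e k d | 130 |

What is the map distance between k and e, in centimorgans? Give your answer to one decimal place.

The two most frequent reciprocal classes, e k d+ and e+ k+ d, are the parental types, so the F1 was e k d+ / e+ k+ d.
The two rarest classes, e+ k d+ and e k+ d, are the double crossovers. Comparing them with the parentals, only the e allele has switched, so e is the middle locus and the order is d – e – k.
Crossovers in the e–k interval produce the single-crossover classes e k+ d+ and e+ k d (129 + 98 = 227) plus the double crossovers (29).
RF(e–k) = (227 + 29) / 1245 = 256/1245 = 0.2056 → 20.6 centimorgans.

20.6 centimorgans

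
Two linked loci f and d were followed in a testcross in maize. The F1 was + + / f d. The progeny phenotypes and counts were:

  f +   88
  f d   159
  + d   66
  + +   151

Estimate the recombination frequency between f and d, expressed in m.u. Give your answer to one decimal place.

33.2 m.u.

The recombinant classes are + d and f +: 66 + 88 = 154.
Recombination frequency = 154/464 = 0.3319 ≈ 33.2%, i.e. 33.2 m.u.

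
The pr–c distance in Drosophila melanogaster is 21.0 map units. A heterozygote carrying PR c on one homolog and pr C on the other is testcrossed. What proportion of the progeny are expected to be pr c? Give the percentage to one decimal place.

10.5%

A map distance of 21.0 map units corresponds to a recombination frequency of 0.210.
The F1 is PR c / pr C, so pr c is a recombinant gamete class with expected frequency r/2 = 0.210/2 = 0.1050.
That is 0.1050 = 10.5% of the progeny.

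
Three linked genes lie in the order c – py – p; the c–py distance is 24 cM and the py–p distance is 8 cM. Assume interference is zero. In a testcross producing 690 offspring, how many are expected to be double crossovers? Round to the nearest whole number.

13

Map distances give recombination frequencies of 0.240 and 0.080 for the two intervals.
With no interference, expected double-crossover frequency = 0.240 × 0.080 = 0.01920.
Expected number = 0.01920 × 690 = 13.25 ≈ 13.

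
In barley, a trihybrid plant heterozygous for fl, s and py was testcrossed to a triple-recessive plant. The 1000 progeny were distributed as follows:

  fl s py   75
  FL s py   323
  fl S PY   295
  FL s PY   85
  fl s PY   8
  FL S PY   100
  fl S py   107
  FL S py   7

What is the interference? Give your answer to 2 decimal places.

The two most frequent reciprocal classes, FL s py and fl S PY, are the parental types, so the F1 was FL s py / fl S PY.
The two rarest classes, FL S py and fl s PY, are the double crossovers. Comparing them with the parentals, only the s allele has switched, so s is the middle locus and the order is fl – s – py.
fl–s: (175 + 15)/1000 = 0.1900; s–py: (192 + 15)/1000 = 0.2070.
Expected DCO frequency = 0.1900 × 0.2070 ≈ 0.03933; observed = 15/1000 ≈ 0.01500.
Coefficient of coincidence = 0.01500/0.03933 ≈ 0.38; interference = 1 − 0.38 = 0.62.

0.62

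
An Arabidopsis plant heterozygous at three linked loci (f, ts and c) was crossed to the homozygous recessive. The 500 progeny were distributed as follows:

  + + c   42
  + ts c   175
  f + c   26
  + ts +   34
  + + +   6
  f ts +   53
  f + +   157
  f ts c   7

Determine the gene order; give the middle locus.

f

The two most frequent reciprocal classes, f + + and + ts c, are the parental types, so the F1 was f + + / + ts c.
The two rarest classes, + + + and f ts c, are the double crossovers. Comparing them with the parentals, only the f allele has switched, so f is the middle locus and the order is c – f – ts.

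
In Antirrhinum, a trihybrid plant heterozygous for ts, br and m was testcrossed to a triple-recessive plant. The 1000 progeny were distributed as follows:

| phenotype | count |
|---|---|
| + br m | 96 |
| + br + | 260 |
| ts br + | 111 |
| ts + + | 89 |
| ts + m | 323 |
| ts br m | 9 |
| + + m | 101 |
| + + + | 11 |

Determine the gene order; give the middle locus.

br

The two most frequent reciprocal classes, + br + and ts + m, are the parental types, so the F1 was + br + / ts + m.
The two rarest classes, + + + and ts br m, are the double crossovers. Comparing them with the parentals, only the br allele has switched, so br is the middle locus and the order is ts – br – m.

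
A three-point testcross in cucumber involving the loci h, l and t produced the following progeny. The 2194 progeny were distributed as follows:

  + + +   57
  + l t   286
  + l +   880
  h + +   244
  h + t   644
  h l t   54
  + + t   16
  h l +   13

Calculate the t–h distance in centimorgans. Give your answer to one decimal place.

25.5 centimorgans

The two most frequent reciprocal classes, + l + and h + t, are the parental types, so the F1 was + l + / h + t.
The two rarest classes, h l + and + + t, are the double crossovers. Comparing them with the parentals, only the h allele has switched, so h is the middle locus and the order is l – h – t.
Crossovers in the h–t interval produce the single-crossover classes + l t and h + + (286 + 244 = 530) plus the double crossovers (29).
RF(h–t) = (530 + 29) / 2194 = 559/2194 = 0.2548 → 25.5 centimorgans.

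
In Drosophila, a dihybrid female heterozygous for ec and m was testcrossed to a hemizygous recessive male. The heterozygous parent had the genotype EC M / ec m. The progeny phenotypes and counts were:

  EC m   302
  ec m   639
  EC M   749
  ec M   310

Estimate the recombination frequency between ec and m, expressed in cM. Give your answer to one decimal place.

30.6 cM

The recombinant classes are EC m and ec M: 302 + 310 = 612.
Recombination frequency = 612/2000 = 0.3060 ≈ 30.6%, i.e. 30.6 cM.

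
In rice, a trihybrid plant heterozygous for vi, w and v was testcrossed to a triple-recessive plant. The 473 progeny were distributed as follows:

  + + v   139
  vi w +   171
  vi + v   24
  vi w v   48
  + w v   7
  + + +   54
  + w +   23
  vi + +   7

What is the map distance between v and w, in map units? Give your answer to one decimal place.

The two most frequent reciprocal classes, + + v and vi w +, are the parental types, so the F1 was + + v / vi w +.
The two rarest classes, + w v and vi + +, are the double crossovers. Comparing them with the parentals, only the w allele has switched, so w is the middle locus and the order is v – w – vi.
Crossovers in the v–w interval produce the single-crossover classes + + + and vi w v (54 + 48 = 102) plus the double crossovers (14).
RF(v–w) = (102 + 14) / 473 = 116/473 = 0.2452 → 24.5 map units.

24.5 map units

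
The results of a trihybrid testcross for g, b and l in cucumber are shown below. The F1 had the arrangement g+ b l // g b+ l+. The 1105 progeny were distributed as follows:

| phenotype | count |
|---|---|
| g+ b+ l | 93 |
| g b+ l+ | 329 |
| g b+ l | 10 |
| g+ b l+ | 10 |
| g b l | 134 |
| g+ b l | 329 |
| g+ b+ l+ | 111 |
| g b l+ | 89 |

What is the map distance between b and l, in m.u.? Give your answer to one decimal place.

The two rarest classes, g+ b l+ and g b+ l, are the double crossovers. Comparing them with the parentals, only the l allele has switched, so l is the middle locus and the order is g – l – b.
Crossovers in the l–b interval produce the single-crossover classes g+ b+ l and g b l+ (93 + 89 = 182) plus the double crossovers (20).
RF(l–b) = (182 + 20) / 1105 = 202/1105 = 0.1828 → 18.3 m.u.

18.3 m.u.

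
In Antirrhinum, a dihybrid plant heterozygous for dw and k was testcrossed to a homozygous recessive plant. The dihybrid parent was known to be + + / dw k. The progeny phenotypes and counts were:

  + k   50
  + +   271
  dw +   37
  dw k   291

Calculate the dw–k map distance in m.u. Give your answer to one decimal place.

13.4 m.u.

The recombinant classes are + k and dw +: 50 + 37 = 87.
Recombination frequency = 87/649 = 0.1341 ≈ 13.4%, i.e. 13.4 m.u.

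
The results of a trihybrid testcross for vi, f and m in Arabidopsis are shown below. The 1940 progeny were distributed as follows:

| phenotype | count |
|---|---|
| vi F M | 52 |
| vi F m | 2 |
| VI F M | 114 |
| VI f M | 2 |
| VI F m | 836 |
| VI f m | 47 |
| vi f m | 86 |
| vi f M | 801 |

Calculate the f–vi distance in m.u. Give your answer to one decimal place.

The two most frequent reciprocal classes, VI F m and vi f M, are the parental types, so the F1 was VI F m / vi f M.
The two rarest classes, vi F m and VI f M, are the double crossovers. Comparing them with the parentals, only the vi allele has switched, so vi is the middle locus and the order is f – vi – m.
Crossovers in the f–vi interval produce the single-crossover classes VI f m and vi F M (47 + 52 = 99) plus the double crossovers (4).
RF(f–vi) = (99 + 4) / 1940 = 103/1940 = 0.0531 → 5.3 m.u.

5.3 m.u.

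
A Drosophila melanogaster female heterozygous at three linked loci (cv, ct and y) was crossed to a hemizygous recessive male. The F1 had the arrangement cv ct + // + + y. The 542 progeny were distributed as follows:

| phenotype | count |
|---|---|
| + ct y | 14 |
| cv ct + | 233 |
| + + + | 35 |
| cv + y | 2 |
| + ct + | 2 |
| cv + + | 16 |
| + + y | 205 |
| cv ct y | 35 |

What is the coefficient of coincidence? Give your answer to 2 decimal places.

The two rarest classes, + ct + and cv + y, are the double crossovers. Comparing them with the parentals, only the cv allele has switched, so cv is the middle locus and the order is ct – cv – y.
ct–cv: (30 + 4)/542 = 0.0627; cv–y: (70 + 4)/542 = 0.1365.
Expected DCO frequency = 0.0627 × 0.1365 ≈ 0.00856; observed = 4/542 ≈ 0.00738.
Coefficient of coincidence = 0.00738/0.00856 ≈ 0.86.

0.86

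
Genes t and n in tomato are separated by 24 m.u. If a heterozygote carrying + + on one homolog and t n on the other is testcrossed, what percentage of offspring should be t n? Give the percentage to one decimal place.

A map distance of 24 m.u. corresponds to a recombination frequency of 0.240.
The F1 is + + / t n, so t n is a parental gamete class with expected frequency (1 − r)/2 = 0.760/2 = 0.3800.
That is 0.3800 = 38.0% of the progeny.

38.0%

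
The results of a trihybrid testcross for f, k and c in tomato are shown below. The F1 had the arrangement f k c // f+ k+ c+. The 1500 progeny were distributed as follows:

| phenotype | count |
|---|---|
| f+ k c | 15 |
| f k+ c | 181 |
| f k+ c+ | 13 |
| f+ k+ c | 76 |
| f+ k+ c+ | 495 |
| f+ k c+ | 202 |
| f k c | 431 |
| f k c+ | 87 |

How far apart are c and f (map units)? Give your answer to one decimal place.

12.7 map units

The two rarest classes, f+ k c and f k+ c+, are the double crossovers. Comparing them with the parentals, only the f allele has switched, so f is the middle locus and the order is k – f – c.
Crossovers in the f–c interval produce the single-crossover classes f k c+ and f+ k+ c (87 + 76 = 163) plus the double crossovers (28).
RF(f–c) = (163 + 28) / 1500 = 191/1500 = 0.1273 → 12.7 map units.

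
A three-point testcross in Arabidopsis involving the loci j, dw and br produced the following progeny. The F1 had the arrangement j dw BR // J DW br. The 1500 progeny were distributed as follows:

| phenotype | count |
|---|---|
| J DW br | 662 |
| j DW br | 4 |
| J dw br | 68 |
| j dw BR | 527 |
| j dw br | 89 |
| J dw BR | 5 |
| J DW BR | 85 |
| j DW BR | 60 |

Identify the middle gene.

The two rarest classes, J dw BR and j DW br, are the double crossovers. Comparing them with the parentals, only the j allele has switched, so j is the middle locus and the order is dw – j – br.

j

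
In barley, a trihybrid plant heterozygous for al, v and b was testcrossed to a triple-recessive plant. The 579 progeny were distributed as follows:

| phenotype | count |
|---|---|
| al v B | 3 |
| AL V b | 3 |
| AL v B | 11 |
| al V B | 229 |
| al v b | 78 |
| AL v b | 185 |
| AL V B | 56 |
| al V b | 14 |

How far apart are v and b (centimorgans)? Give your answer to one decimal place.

The two most frequent reciprocal classes, AL v b and al V B, are the parental types, so the F1 was AL v b / al V B.
The two rarest classes, AL V b and al v B, are the double crossovers. Comparing them with the parentals, only the v allele has switched, so v is the middle locus and the order is al – v – b.
Crossovers in the v–b interval produce the single-crossover classes AL v B and al V b (11 + 14 = 25) plus the double crossovers (6).
RF(v–b) = (25 + 6) / 579 = 31/579 = 0.0535 → 5.4 centimorgans.

5.4 centimorgans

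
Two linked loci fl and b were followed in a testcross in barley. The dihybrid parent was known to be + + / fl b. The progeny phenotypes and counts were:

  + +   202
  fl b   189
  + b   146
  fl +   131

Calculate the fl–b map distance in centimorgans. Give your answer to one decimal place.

41.5 centimorgans

The recombinant classes are + b and fl +: 146 + 131 = 277.
Recombination frequency = 277/668 = 0.4147 ≈ 41.5%, i.e. 41.5 centimorgans.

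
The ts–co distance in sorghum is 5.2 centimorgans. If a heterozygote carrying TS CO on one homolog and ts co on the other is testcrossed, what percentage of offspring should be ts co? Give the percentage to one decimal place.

47.4%

A map distance of 5.2 centimorgans corresponds to a recombination frequency of 0.052.
The F1 is TS CO / ts co, so ts co is a parental gamete class with expected frequency (1 − r)/2 = 0.948/2 = 0.4740.
That is 0.4740 = 47.4% of the progeny.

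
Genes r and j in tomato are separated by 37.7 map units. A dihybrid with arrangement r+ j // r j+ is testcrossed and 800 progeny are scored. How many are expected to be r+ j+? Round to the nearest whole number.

151

A map distance of 37.7 map units corresponds to a recombination frequency of 0.377.
The F1 is r+ j / r j+, so r+ j+ is a recombinant gamete class with expected frequency r/2 = 0.377/2 = 0.1885.
Expected number = 0.1885 × 800 = 150.80 ≈ 151.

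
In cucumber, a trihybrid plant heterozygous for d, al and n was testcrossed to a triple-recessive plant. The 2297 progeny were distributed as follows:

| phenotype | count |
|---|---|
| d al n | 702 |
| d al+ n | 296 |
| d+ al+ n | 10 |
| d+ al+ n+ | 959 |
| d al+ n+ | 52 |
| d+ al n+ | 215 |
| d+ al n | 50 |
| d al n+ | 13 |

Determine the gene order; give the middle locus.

n

The two most frequent reciprocal classes, d+ al+ n+ and d al n, are the parental types, so the F1 was d+ al+ n+ / d al n.
The two rarest classes, d+ al+ n and d al n+, are the double crossovers. Comparing them with the parentals, only the n allele has switched, so n is the middle locus and the order is d – n – al.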